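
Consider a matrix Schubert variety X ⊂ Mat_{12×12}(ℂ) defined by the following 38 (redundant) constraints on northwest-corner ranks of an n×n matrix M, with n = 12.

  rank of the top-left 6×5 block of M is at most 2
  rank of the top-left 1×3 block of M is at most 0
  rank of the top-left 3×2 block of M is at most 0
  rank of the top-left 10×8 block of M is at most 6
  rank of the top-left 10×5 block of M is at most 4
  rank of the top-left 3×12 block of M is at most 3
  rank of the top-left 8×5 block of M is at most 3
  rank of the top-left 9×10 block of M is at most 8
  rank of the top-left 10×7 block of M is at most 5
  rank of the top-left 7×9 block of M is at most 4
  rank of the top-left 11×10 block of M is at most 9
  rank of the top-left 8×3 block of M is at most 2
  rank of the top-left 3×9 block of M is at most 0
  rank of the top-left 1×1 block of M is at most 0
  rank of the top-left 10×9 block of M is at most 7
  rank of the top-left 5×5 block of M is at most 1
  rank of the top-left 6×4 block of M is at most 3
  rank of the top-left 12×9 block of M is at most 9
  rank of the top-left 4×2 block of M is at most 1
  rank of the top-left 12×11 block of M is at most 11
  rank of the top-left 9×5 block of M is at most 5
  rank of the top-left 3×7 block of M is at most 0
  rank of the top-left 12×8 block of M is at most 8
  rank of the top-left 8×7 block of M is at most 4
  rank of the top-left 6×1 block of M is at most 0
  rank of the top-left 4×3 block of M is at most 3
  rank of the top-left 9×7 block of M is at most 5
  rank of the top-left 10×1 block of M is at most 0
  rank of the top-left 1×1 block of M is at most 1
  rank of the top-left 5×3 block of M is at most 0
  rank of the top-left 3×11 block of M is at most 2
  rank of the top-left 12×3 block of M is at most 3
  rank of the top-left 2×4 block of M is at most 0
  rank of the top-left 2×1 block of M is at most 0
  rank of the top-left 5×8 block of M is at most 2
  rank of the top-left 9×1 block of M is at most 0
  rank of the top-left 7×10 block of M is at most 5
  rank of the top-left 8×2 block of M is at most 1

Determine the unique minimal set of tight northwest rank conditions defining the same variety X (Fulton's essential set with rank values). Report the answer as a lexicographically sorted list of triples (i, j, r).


Computing R[i][j] = min implied NW-rank bound (n=12, 38 conditions):

  i=1: 0 0 0 0 0 0 0 0 0 1 1 1
  i=2: 0 0 0 0 0 0 0 0 0 1 2 2
  i=3: 0 0 0 0 0 0 0 0 0 1 2 3
  i=4: 0 0 0 1 1 1 1 1 1 2 3 4
  i=5: 0 0 0 1 1 2 2 2 2 3 4 5
  i=6: 0 1 1 2 2 3 3 3 3 4 5 6
  i=7: 0 1 2 3 3 4 4 4 4 5 6 7
  i=8: 0 1 2 3 3 4 4 5 5 6 7 8
  i=9: 0 1 2 3 4 5 5 6 6 7 8 9
  i=10: 0 1 2 3 4 5 5 6 7 8 9 10
  i=11: 1 2 3 4 5 6 6 7 8 9 10 11
  i=12: 1 2 3 4 5 6 7 8 9 10 11 12

so w = (10, 11, 12, 4, 6, 2, 3, 8, 5, 9, 1, 7).

|D(w)|=42, |Ess(w)|=7:

[(3, 9, 0), (5, 3, 0), (5, 5, 1), (8, 5, 3), (8, 7, 4), (10, 1, 0), (10, 7, 5)]


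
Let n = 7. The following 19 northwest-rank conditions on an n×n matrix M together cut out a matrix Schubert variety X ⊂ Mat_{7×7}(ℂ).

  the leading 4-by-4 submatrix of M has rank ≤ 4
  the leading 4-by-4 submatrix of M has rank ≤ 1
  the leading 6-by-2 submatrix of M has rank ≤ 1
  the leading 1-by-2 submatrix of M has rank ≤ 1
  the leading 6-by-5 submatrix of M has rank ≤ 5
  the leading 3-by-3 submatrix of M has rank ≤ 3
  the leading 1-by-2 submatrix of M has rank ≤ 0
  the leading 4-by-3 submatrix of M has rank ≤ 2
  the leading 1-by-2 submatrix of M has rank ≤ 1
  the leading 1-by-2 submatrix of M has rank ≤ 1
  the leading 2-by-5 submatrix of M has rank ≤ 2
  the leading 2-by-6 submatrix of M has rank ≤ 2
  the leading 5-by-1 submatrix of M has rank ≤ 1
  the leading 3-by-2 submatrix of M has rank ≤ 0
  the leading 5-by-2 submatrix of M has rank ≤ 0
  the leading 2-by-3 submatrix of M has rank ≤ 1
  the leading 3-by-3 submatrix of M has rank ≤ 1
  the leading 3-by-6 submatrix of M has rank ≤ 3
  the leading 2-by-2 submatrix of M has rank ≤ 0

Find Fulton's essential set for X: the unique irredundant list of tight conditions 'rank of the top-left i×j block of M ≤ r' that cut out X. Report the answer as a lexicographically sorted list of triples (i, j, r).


Computing R[i][j] = min implied NW-rank bound (n=7, 19 conditions):

  i=1: 0  0  1  1  1  1  1
  i=2: 0  0  1  1  2  2  2
  i=3: 0  0  1  1  2  3  3
  i=4: 0  0  1  1  2  3  4
  i=5: 0  0  1  2  3  4  5
  i=6: 1  1  2  3  4  5  6
  i=7: 1  2  3  4  5  6  7

second differences of R give the permutation w = (3, 5, 6, 7, 4, 1, 2).

D(w) has 13 cells with 2 SE-corners; essential set:

[(4, 4, 1), (5, 2, 0)]


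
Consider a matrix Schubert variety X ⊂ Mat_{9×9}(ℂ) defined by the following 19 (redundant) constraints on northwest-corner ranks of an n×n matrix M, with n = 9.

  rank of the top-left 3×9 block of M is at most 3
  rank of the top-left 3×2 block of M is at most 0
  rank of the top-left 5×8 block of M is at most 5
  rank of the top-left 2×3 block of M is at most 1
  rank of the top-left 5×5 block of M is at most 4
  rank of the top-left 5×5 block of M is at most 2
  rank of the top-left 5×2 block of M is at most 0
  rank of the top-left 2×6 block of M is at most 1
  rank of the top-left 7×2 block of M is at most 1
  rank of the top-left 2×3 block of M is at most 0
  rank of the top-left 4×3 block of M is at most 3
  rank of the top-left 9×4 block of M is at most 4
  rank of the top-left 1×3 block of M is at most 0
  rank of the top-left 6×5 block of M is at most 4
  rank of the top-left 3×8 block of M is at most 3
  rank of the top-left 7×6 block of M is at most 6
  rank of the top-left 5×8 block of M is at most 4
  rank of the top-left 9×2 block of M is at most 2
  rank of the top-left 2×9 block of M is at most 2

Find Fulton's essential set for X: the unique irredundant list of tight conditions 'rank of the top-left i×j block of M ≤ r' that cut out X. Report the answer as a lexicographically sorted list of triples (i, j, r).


Computing R[i][j] = min implied NW-rank bound (n=9, 19 conditions):

  i=1: 0 0 0 1 1 1 1 1 1
  i=2: 0 0 0 1 1 1 2 2 2
  i=3: 0 0 1 2 2 2 3 3 3
  i=4: 0 0 1 2 2 3 4 4 4
  i=5: 0 0 1 2 2 3 4 4 5
  i=6: 1 1 2 3 3 4 5 5 6
  i=7: 1 1 2 3 4 5 6 6 7
  i=8: 1 2 3 4 5 6 7 7 8
  i=9: 1 2 3 4 5 6 7 8 9

hence w(1..9) = (4, 7, 3, 6, 9, 1, 5, 2, 8).

D(w) has 18 cells with 6 SE-corners; essential set:

[(2, 3, 0), (2, 6, 1), (5, 2, 0), (5, 5, 2), (5, 8, 4), (7, 2, 1)]


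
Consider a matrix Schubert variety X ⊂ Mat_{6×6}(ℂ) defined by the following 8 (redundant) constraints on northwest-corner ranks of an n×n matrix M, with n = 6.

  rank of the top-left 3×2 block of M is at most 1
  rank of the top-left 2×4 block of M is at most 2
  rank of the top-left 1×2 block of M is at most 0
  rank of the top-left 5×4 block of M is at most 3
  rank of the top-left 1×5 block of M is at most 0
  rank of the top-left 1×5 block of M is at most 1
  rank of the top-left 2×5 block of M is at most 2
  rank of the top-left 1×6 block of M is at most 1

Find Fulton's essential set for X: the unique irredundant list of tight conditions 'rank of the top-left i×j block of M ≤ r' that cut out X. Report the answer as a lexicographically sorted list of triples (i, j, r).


The tightest implied rank at each (i,j), from the 8 conditions:

  0 0 0 0 0 1
  1 1 1 1 1 2
  1 1 2 2 2 3
  1 2 3 3 3 4
  1 2 3 3 4 5
  1 2 3 4 5 6

reading off 1-entries of Δ²R: w = (6, 1, 3, 2, 5, 4).

Fulton essential set (3 of the 7 Rothe cells):

[(1, 5, 0), (3, 2, 1), (5, 4, 3)]


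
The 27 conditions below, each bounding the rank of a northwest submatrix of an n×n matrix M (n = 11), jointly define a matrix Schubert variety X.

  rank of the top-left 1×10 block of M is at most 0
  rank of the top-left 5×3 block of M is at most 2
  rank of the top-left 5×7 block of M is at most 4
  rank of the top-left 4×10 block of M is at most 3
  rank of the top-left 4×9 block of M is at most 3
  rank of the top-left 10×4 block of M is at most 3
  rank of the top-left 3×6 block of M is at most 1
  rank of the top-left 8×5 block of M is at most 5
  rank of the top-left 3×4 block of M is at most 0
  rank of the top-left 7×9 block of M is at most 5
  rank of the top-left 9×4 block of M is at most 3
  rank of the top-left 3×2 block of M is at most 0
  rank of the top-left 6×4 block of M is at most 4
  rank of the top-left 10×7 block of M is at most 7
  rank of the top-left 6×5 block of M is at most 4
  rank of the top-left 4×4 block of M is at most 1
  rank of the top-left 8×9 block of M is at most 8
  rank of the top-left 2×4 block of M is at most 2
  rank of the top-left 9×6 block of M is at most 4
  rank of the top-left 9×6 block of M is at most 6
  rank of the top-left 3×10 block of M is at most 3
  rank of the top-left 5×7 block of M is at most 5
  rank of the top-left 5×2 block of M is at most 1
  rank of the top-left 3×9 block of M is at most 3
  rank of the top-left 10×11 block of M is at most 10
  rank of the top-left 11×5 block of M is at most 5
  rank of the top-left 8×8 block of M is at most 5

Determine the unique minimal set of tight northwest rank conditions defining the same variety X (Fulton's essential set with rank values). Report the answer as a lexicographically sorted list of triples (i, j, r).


The tightest implied rank at each (i,j), from the 27 conditions:

  0, 0, 0, 0, 0, 0, 0, 0, 0, 0, 1
  0, 0, 0, 0, 1, 1, 1, 1, 1, 1, 2
  0, 0, 0, 0, 1, 1, 2, 2, 2, 2, 3
  1, 1, 1, 1, 2, 2, 3, 3, 3, 3, 4
  1, 1, 2, 2, 3, 3, 4, 4, 4, 4, 5
  1, 2, 3, 3, 4, 4, 5, 5, 5, 5, 6
  1, 2, 3, 3, 4, 4, 5, 5, 5, 6, 7
  1, 2, 3, 3, 4, 4, 5, 5, 6, 7, 8
  1, 2, 3, 3, 4, 4, 5, 6, 7, 8, 9
  1, 2, 3, 3, 4, 5, 6, 7, 8, 9, 10
  1, 2, 3, 4, 5, 6, 7, 8, 9, 10, 11

so w = (11, 5, 7, 1, 3, 2, 10, 9, 8, 6, 4).

D(w) has 30 cells with 8 SE-corners; essential set:

[(1, 10, 0), (3, 4, 0), (3, 6, 1), (5, 2, 1), (7, 9, 5), (8, 8, 5), (9, 6, 4), (10, 4, 3)]


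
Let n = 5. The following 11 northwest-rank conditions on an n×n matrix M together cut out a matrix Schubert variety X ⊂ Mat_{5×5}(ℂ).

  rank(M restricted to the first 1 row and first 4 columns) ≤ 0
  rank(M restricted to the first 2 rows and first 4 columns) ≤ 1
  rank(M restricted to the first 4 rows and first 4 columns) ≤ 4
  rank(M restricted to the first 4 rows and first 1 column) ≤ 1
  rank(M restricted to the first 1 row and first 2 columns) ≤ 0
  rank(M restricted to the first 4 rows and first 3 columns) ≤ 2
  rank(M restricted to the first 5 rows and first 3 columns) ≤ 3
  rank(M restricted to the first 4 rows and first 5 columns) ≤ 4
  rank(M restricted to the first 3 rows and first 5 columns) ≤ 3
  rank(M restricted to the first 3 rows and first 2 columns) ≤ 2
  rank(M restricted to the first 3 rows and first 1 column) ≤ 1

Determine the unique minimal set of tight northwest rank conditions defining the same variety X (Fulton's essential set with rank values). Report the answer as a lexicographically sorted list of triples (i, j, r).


Propagating the 11 rank bounds to every northwest block:

  0 | 0 | 0 | 0 | 1
  1 | 1 | 1 | 1 | 2
  1 | 2 | 2 | 2 | 3
  1 | 2 | 2 | 3 | 4
  1 | 2 | 3 | 4 | 5

giving w = (5, 1, 2, 4, 3) via Δ²R.

Fulton essential set (2 of the 5 Rothe cells):

[(1, 4, 0), (4, 3, 2)]


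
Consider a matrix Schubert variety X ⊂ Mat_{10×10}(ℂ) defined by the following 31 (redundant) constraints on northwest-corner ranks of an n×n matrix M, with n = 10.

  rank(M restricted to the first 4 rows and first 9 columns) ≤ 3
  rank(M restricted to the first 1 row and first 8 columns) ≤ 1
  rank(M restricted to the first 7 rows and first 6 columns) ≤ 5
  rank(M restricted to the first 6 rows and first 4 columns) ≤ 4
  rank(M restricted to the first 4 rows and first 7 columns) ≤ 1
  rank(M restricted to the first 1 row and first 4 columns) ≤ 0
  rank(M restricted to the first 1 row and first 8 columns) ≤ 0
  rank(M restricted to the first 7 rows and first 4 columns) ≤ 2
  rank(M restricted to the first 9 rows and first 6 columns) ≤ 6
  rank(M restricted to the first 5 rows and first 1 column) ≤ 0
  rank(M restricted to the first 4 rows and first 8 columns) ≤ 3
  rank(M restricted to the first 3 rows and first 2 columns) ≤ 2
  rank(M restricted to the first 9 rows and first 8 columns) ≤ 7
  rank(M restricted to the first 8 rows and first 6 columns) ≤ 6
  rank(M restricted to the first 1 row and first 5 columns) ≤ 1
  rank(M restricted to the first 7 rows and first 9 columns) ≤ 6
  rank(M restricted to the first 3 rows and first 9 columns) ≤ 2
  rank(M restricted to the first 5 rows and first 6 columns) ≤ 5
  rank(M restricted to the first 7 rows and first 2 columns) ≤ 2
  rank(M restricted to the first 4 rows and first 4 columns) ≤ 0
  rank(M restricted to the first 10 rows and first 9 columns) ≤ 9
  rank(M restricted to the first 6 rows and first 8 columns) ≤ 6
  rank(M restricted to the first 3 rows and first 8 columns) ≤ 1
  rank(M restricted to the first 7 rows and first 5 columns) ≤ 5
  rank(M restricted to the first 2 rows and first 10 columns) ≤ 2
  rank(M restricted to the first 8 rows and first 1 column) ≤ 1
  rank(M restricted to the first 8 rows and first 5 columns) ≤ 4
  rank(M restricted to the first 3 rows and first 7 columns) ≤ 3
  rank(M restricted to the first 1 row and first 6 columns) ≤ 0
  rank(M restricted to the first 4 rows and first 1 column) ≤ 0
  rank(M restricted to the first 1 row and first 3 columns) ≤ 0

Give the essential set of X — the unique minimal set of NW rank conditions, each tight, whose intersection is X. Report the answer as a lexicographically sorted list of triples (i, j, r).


Computing R[i][j] = min implied NW-rank bound (n=10, 31 conditions):

  R[1]: 0, 0, 0, 0, 0, 0, 0, 0, 1, 1
  R[2]: 0, 0, 0, 0, 1, 1, 1, 1, 2, 2
  R[3]: 0, 0, 0, 0, 1, 1, 1, 1, 2, 3
  R[4]: 0, 0, 0, 0, 1, 1, 1, 2, 3, 4
  R[5]: 0, 1, 1, 1, 2, 2, 2, 3, 4, 5
  R[6]: 1, 2, 2, 2, 3, 3, 3, 4, 5, 6
  R[7]: 1, 2, 2, 2, 3, 4, 4, 5, 6, 7
  R[8]: 1, 2, 3, 3, 4, 5, 5, 6, 7, 8
  R[9]: 1, 2, 3, 4, 5, 6, 6, 7, 8, 9
  R[10]: 1, 2, 3, 4, 5, 6, 7, 8, 9, 10

second differences of R give the permutation w = (9, 5, 10, 8, 2, 1, 6, 3, 4, 7).

6 SE-corners of the 28-cell Rothe diagram give Ess(w):

[(1, 8, 0), (3, 8, 1), (4, 4, 0), (4, 7, 1), (5, 1, 0), (7, 4, 2)]


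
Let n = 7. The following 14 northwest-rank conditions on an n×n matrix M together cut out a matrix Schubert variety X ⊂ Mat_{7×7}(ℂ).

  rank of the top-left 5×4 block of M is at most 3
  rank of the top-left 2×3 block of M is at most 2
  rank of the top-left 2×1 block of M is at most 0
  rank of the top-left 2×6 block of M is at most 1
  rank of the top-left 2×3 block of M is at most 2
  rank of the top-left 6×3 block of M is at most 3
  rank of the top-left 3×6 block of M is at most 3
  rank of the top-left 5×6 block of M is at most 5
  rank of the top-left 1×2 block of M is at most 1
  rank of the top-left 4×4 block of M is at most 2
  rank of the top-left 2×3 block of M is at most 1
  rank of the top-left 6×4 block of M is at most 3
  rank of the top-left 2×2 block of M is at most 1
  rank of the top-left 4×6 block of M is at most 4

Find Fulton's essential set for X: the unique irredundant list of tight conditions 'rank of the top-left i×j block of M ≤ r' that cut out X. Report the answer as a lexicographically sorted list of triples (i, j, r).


Computing R[i][j] = min implied NW-rank bound (n=7, 14 conditions):

  i=1: 0, 1, 1, 1, 1, 1, 1
  i=2: 0, 1, 1, 1, 1, 1, 2
  i=3: 1, 2, 2, 2, 2, 2, 3
  i=4: 1, 2, 2, 2, 3, 3, 4
  i=5: 1, 2, 3, 3, 4, 4, 5
  i=6: 1, 2, 3, 3, 4, 5, 6
  i=7: 1, 2, 3, 4, 5, 6, 7

the unique w with this rank table is (2, 7, 1, 5, 3, 6, 4).

4 SE-corners of the 9-cell Rothe diagram give Ess(w):

[(2, 1, 0), (2, 6, 1), (4, 4, 2), (6, 4, 3)]


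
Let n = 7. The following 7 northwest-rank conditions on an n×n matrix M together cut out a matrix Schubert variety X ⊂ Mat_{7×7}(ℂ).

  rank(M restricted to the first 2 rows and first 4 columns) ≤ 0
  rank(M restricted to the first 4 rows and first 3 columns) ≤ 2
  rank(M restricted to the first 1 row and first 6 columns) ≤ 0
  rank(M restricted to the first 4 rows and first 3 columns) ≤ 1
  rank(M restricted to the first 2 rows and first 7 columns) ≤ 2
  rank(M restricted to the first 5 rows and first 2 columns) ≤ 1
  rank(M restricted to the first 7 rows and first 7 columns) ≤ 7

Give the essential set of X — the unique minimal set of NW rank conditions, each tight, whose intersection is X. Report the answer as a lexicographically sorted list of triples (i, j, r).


Reconstructing r_w from the 7 given conditions:

  0, 0, 0, 0, 0, 0, 1
  0, 0, 0, 0, 1, 1, 2
  1, 1, 1, 1, 2, 2, 3
  1, 1, 1, 2, 3, 3, 4
  1, 1, 2, 3, 4, 4, 5
  1, 2, 3, 4, 5, 5, 6
  1, 2, 3, 4, 5, 6, 7

hence w(1..7) = (7, 5, 1, 4, 3, 2, 6).

D(w) has 13 cells with 4 SE-corners; essential set:

[(1, 6, 0), (2, 4, 0), (4, 3, 1), (5, 2, 1)]


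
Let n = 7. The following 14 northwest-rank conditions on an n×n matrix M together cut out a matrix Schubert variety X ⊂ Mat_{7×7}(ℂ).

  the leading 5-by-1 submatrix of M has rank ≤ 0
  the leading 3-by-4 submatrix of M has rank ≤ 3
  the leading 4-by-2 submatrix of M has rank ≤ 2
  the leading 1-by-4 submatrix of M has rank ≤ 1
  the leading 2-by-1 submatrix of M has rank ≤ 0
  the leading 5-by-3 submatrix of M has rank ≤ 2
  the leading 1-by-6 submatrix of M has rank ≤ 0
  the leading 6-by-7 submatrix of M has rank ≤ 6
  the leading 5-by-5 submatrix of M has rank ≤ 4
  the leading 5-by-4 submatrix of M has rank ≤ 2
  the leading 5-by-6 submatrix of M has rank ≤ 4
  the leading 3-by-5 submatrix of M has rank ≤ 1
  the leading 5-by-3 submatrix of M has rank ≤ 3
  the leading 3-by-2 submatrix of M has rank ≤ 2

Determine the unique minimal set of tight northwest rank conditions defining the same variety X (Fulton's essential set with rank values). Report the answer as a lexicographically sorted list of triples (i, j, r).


Computing R[i][j] = min implied NW-rank bound (n=7, 14 conditions):

  row 1: 0 | 0 | 0 | 0 | 0 | 0 | 1
  row 2: 0 | 1 | 1 | 1 | 1 | 1 | 2
  row 3: 0 | 1 | 1 | 1 | 1 | 2 | 3
  row 4: 0 | 1 | 2 | 2 | 2 | 3 | 4
  row 5: 0 | 1 | 2 | 2 | 3 | 4 | 5
  row 6: 1 | 2 | 3 | 3 | 4 | 5 | 6
  row 7: 1 | 2 | 3 | 4 | 5 | 6 | 7

giving w = (7, 2, 6, 3, 5, 1, 4) via Δ²R.

D(w) has 14 cells with 4 SE-corners; essential set:

[(1, 6, 0), (3, 5, 1), (5, 1, 0), (5, 4, 2)]


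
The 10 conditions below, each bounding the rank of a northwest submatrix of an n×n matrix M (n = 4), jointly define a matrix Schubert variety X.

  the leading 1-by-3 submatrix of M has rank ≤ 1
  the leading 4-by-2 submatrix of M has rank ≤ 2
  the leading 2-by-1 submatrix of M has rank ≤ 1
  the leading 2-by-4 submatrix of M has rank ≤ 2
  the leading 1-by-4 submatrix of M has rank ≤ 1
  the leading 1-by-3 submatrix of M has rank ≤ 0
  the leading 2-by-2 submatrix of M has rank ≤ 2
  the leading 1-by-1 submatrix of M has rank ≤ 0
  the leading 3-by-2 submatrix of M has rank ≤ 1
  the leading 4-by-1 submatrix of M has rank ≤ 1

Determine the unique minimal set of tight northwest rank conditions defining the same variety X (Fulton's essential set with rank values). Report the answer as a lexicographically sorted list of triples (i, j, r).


Propagating the 10 rank bounds to every northwest block:

  0 | 0 | 0 | 1
  1 | 1 | 1 | 2
  1 | 1 | 2 | 3
  1 | 2 | 3 | 4

hence w(1..4) = (4, 1, 3, 2).

D(w) has 4 cells with 2 SE-corners; essential set:

[(1, 3, 0), (3, 2, 1)]


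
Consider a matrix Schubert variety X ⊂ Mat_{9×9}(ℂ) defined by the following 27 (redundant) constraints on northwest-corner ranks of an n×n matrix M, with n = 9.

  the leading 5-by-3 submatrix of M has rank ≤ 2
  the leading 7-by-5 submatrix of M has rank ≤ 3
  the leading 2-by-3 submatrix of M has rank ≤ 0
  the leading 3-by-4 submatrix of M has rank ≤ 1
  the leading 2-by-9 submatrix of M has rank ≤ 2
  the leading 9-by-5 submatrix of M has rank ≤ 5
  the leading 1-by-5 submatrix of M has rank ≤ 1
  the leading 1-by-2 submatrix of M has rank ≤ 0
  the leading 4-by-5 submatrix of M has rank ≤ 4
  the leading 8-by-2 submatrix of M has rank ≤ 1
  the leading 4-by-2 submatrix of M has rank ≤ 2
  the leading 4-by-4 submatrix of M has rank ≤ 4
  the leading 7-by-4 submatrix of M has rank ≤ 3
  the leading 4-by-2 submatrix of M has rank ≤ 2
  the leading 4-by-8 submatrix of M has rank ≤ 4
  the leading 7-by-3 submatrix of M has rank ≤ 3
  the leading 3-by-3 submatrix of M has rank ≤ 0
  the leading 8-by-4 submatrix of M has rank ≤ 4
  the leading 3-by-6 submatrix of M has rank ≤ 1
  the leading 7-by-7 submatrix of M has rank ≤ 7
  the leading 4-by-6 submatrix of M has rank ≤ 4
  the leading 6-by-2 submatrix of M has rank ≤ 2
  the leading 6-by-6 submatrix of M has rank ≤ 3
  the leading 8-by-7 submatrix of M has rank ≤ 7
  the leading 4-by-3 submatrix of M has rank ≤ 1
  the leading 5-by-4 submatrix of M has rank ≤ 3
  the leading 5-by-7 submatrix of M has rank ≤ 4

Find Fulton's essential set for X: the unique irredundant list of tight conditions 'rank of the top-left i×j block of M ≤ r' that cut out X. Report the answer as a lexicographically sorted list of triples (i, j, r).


Propagating the 27 rank bounds to every northwest block:

  R[1]: 0 0 0 1 1 1 1 1 1
  R[2]: 0 0 0 1 1 1 2 2 2
  R[3]: 0 0 0 1 1 1 2 3 3
  R[4]: 1 1 1 2 2 2 3 4 4
  R[5]: 1 1 2 3 3 3 4 5 5
  R[6]: 1 1 2 3 3 3 4 5 6
  R[7]: 1 1 2 3 3 4 5 6 7
  R[8]: 1 1 2 3 4 5 6 7 8
  R[9]: 1 2 3 4 5 6 7 8 9

so w = (4, 7, 8, 1, 3, 9, 6, 5, 2).

ℓ(w)=20; the 5 essential cells (i,j,r):

[(3, 3, 0), (3, 6, 1), (6, 6, 3), (7, 5, 3), (8, 2, 1)]


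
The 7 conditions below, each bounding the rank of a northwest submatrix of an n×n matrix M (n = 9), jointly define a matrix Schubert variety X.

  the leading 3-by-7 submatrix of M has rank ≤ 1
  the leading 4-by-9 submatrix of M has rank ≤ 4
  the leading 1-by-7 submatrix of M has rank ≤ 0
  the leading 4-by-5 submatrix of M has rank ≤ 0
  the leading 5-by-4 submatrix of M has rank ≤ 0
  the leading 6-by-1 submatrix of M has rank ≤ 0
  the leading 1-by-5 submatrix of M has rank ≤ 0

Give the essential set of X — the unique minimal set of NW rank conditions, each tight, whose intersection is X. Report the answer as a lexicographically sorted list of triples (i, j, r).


Computing R[i][j] = min implied NW-rank bound (n=9, 7 conditions):

  0 0 0 0 0 0 0 1 1
  0 0 0 0 0 1 1 2 2
  0 0 0 0 0 1 1 2 3
  0 0 0 0 0 1 2 3 4
  0 0 0 0 1 2 3 4 5
  0 1 1 1 2 3 4 5 6
  1 2 2 2 3 4 5 6 7
  1 2 3 3 4 5 6 7 8
  1 2 3 4 5 6 7 8 9

hence w(1..9) = (8, 6, 9, 7, 5, 2, 1, 3, 4).

5 SE-corners of the 28-cell Rothe diagram give Ess(w):

[(1, 7, 0), (3, 7, 1), (4, 5, 0), (5, 4, 0), (6, 1, 0)]


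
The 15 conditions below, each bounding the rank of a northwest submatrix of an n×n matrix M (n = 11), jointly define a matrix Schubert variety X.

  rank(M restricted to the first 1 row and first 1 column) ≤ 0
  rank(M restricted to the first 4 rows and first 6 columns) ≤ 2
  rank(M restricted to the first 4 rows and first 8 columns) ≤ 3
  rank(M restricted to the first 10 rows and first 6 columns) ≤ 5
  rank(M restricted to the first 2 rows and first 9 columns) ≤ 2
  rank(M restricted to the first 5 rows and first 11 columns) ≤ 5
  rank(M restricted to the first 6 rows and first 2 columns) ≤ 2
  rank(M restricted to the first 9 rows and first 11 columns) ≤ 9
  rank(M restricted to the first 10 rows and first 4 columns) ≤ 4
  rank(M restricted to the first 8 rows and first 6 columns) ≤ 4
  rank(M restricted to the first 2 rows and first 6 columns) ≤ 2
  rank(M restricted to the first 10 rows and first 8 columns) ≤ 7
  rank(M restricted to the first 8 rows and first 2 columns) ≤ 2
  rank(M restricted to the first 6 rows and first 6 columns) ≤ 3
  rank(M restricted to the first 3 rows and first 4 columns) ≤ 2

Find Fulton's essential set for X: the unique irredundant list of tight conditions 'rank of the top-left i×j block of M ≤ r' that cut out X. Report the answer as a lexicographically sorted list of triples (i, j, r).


Reconstructing r_w from the 15 given conditions:

  0 1 1 1 1 1 1 1 1 1 1
  1 2 2 2 2 2 2 2 2 2 2
  1 2 2 2 2 2 3 3 3 3 3
  1 2 2 2 2 2 3 3 4 4 4
  1 2 3 3 3 3 4 4 5 5 5
  1 2 3 3 3 3 4 5 6 6 6
  1 2 3 4 4 4 5 6 7 7 7
  1 2 3 4 4 4 5 6 7 8 8
  1 2 3 4 5 5 6 7 8 9 9
  1 2 3 4 5 5 6 7 8 9 10
  1 2 3 4 5 6 7 8 9 10 11

the unique w with this rank table is (2, 1, 7, 9, 3, 8, 4, 10, 5, 11, 6).

6 SE-corners of the 16-cell Rothe diagram give Ess(w):

[(1, 1, 0), (4, 6, 2), (4, 8, 3), (6, 6, 3), (8, 6, 4), (10, 6, 5)]


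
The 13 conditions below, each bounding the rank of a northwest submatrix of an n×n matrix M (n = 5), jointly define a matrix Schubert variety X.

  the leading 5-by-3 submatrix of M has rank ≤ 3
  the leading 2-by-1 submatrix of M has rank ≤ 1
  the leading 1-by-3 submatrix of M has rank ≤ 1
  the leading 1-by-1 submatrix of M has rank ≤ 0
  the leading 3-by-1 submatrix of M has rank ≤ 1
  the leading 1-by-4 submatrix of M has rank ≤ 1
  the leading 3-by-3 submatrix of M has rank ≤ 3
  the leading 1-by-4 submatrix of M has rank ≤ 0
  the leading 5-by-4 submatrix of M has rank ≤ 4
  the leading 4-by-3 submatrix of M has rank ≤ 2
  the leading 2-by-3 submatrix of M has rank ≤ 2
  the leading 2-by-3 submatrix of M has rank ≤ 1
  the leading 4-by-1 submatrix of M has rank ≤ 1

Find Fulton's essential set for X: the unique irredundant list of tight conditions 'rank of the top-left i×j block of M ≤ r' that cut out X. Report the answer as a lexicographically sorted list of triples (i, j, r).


Propagating the 13 rank bounds to every northwest block:

  R[1]: 0 0 0 0 1
  R[2]: 1 1 1 1 2
  R[3]: 1 2 2 2 3
  R[4]: 1 2 2 3 4
  R[5]: 1 2 3 4 5

reading off 1-entries of Δ²R: w = (5, 1, 2, 4, 3).

2 SE-corners of the 5-cell Rothe diagram give Ess(w):

[(1, 4, 0), (4, 3, 2)]


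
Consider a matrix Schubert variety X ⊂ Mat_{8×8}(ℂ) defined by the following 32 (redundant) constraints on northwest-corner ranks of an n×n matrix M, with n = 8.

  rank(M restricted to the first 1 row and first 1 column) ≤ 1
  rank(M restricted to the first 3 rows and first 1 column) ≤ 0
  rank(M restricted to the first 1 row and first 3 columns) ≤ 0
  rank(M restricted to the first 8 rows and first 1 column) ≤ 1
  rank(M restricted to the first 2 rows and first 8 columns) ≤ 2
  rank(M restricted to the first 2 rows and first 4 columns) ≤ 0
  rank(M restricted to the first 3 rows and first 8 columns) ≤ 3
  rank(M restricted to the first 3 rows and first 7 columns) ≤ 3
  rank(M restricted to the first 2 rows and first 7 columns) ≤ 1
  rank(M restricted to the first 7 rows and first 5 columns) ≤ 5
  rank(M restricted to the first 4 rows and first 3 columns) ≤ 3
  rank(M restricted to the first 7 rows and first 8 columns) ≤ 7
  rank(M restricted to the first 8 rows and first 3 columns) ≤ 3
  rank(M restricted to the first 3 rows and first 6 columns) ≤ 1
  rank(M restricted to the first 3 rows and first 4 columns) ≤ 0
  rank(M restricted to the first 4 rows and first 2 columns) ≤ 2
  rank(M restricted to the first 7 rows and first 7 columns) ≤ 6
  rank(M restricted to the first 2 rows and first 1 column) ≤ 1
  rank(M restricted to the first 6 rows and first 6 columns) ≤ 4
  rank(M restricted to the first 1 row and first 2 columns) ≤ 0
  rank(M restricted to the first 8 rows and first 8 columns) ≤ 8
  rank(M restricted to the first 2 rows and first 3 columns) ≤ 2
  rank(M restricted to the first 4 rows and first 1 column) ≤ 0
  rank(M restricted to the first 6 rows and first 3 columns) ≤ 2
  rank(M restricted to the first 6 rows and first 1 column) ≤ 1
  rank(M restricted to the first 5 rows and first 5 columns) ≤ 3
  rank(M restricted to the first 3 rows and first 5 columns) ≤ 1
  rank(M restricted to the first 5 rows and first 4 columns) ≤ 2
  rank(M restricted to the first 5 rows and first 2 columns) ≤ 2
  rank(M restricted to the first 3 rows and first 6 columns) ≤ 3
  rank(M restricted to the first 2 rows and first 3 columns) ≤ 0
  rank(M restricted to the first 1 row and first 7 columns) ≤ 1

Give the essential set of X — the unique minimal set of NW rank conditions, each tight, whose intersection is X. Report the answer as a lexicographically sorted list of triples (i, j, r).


Propagating the 32 rank bounds to every northwest block:

  i=1: 0  0  0  0  1  1  1  1
  i=2: 0  0  0  0  1  1  1  2
  i=3: 0  0  0  0  1  1  2  3
  i=4: 0  1  1  1  2  2  3  4
  i=5: 1  2  2  2  3  3  4  5
  i=6: 1  2  2  3  4  4  5  6
  i=7: 1  2  3  4  5  5  6  7
  i=8: 1  2  3  4  5  6  7  8

second differences of R give the permutation w = (5, 8, 7, 2, 1, 4, 3, 6).

Fulton essential set (5 of the 17 Rothe cells):

[(2, 7, 1), (3, 4, 0), (3, 6, 1), (4, 1, 0), (6, 3, 2)]


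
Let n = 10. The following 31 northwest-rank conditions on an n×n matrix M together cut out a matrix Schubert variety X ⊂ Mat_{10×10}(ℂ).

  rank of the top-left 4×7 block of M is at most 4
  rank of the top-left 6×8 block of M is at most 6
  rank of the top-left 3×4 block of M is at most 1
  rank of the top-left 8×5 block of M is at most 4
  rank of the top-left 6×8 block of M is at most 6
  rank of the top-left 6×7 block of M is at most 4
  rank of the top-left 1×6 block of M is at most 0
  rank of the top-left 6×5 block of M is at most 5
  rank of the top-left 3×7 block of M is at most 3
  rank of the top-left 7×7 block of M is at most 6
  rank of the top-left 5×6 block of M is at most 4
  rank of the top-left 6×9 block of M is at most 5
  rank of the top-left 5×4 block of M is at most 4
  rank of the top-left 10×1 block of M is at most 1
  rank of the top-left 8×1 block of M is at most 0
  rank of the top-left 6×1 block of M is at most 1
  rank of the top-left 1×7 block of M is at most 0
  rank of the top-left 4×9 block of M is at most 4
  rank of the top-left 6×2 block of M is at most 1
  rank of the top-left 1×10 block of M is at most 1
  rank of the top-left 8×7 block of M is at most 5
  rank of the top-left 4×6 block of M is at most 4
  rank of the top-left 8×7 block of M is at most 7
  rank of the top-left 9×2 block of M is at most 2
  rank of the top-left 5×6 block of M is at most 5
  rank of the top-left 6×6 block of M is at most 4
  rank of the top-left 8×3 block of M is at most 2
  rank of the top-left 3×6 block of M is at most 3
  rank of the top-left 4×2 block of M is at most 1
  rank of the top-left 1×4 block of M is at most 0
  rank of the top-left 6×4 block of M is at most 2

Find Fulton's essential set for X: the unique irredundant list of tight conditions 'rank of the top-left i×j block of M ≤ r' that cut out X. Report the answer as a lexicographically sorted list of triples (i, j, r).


Propagating the 31 rank bounds to every northwest block:

  0 | 0 | 0 | 0 | 0 | 0 | 0 | 1 | 1 | 1
  0 | 1 | 1 | 1 | 1 | 1 | 1 | 2 | 2 | 2
  0 | 1 | 1 | 1 | 2 | 2 | 2 | 3 | 3 | 3
  0 | 1 | 2 | 2 | 3 | 3 | 3 | 4 | 4 | 4
  0 | 1 | 2 | 2 | 3 | 4 | 4 | 5 | 5 | 5
  0 | 1 | 2 | 2 | 3 | 4 | 4 | 5 | 5 | 6
  0 | 1 | 2 | 3 | 4 | 5 | 5 | 6 | 6 | 7
  0 | 1 | 2 | 3 | 4 | 5 | 5 | 6 | 7 | 8
  1 | 2 | 3 | 4 | 5 | 6 | 6 | 7 | 8 | 9
  1 | 2 | 3 | 4 | 5 | 6 | 7 | 8 | 9 | 10

so w = (8, 2, 5, 3, 6, 10, 4, 9, 1, 7).

7 SE-corners of the 21-cell Rothe diagram give Ess(w):

[(1, 7, 0), (3, 4, 1), (6, 4, 2), (6, 7, 4), (6, 9, 5), (8, 1, 0), (8, 7, 5)]


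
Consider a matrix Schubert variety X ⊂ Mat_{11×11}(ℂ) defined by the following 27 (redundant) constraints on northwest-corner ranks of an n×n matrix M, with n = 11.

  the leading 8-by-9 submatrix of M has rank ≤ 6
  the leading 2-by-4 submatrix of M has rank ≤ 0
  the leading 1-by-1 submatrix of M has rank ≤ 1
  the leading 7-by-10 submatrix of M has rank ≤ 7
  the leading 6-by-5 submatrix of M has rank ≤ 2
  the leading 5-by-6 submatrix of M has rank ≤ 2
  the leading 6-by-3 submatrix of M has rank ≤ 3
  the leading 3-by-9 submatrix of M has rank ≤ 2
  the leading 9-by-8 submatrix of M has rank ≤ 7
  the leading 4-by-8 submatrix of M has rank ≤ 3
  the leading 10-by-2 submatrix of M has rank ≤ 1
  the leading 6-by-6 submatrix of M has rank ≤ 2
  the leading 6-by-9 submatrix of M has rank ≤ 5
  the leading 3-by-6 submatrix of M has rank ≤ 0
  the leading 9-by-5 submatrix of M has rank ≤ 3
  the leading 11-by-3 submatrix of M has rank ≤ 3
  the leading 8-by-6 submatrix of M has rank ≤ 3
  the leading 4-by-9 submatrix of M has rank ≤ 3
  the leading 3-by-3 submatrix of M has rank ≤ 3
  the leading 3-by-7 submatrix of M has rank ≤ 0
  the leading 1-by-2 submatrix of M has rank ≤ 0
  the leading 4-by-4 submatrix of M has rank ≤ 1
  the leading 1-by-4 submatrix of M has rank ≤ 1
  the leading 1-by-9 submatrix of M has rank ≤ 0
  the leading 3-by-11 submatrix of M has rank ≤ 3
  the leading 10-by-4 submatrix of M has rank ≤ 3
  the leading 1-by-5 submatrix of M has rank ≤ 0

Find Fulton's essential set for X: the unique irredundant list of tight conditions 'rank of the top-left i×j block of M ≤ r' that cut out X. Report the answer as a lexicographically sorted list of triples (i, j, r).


The tightest implied rank at each (i,j), from the 27 conditions:

  R[1]: 0, 0, 0, 0, 0, 0, 0, 0, 0, 1, 1
  R[2]: 0, 0, 0, 0, 0, 0, 0, 1, 1, 2, 2
  R[3]: 0, 0, 0, 0, 0, 0, 0, 1, 2, 3, 3
  R[4]: 1, 1, 1, 1, 1, 1, 1, 2, 3, 4, 4
  R[5]: 1, 1, 2, 2, 2, 2, 2, 3, 4, 5, 5
  R[6]: 1, 1, 2, 2, 2, 2, 3, 4, 5, 6, 6
  R[7]: 1, 1, 2, 3, 3, 3, 4, 5, 6, 7, 7
  R[8]: 1, 1, 2, 3, 3, 3, 4, 5, 6, 7, 8
  R[9]: 1, 1, 2, 3, 3, 4, 5, 6, 7, 8, 9
  R[10]: 1, 1, 2, 3, 4, 5, 6, 7, 8, 9, 10
  R[11]: 1, 2, 3, 4, 5, 6, 7, 8, 9, 10, 11

so w = (10, 8, 9, 1, 3, 7, 4, 11, 6, 5, 2).

ℓ(w)=35; the 6 essential cells (i,j,r):

[(1, 9, 0), (3, 7, 0), (6, 6, 2), (8, 6, 3), (9, 5, 3), (10, 2, 1)]


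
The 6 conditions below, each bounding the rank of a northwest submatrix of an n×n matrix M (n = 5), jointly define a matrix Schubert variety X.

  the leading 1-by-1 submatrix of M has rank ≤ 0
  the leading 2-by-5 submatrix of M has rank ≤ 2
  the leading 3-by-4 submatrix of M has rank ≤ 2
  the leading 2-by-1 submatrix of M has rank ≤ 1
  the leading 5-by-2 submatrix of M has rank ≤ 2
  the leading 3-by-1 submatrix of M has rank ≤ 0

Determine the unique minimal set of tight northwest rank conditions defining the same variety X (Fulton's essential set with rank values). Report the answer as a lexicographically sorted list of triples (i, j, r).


Propagating the 6 rank bounds to every northwest block:

  i=1: 0  1  1  1  1
  i=2: 0  1  2  2  2
  i=3: 0  1  2  2  3
  i=4: 1  2  3  3  4
  i=5: 1  2  3  4  5

the unique w with this rank table is (2, 3, 5, 1, 4).

Rothe diagram D(w) (4 cells), 2 SE-corners (essential conditions):

[(3, 1, 0), (3, 4, 2)]


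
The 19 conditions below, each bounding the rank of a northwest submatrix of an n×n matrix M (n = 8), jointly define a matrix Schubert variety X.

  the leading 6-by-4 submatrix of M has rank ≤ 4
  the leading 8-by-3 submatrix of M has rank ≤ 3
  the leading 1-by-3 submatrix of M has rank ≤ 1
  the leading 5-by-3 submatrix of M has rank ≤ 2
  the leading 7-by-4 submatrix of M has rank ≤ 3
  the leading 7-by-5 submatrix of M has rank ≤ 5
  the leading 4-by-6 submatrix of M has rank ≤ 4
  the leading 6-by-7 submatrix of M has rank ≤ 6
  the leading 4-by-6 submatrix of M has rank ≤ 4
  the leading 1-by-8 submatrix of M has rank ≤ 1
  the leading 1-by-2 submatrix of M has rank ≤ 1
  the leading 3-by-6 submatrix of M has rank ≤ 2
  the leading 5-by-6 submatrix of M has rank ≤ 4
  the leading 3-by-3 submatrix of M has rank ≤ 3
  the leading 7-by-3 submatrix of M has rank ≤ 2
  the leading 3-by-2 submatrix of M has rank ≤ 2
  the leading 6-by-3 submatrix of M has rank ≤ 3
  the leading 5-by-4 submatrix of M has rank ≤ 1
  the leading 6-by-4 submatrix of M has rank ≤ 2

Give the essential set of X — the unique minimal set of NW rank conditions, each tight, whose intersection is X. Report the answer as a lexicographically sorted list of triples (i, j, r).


Propagating the 19 rank bounds to every northwest block:

  R[1]: 1, 1, 1, 1, 1, 1, 1, 1
  R[2]: 1, 1, 1, 1, 2, 2, 2, 2
  R[3]: 1, 1, 1, 1, 2, 2, 3, 3
  R[4]: 1, 1, 1, 1, 2, 3, 4, 4
  R[5]: 1, 1, 1, 1, 2, 3, 4, 5
  R[6]: 1, 2, 2, 2, 3, 4, 5, 6
  R[7]: 1, 2, 2, 3, 4, 5, 6, 7
  R[8]: 1, 2, 3, 4, 5, 6, 7, 8

second differences of R give the permutation w = (1, 5, 7, 6, 8, 2, 4, 3).

D(w) has 14 cells with 3 SE-corners; essential set:

[(3, 6, 2), (5, 4, 1), (7, 3, 2)]


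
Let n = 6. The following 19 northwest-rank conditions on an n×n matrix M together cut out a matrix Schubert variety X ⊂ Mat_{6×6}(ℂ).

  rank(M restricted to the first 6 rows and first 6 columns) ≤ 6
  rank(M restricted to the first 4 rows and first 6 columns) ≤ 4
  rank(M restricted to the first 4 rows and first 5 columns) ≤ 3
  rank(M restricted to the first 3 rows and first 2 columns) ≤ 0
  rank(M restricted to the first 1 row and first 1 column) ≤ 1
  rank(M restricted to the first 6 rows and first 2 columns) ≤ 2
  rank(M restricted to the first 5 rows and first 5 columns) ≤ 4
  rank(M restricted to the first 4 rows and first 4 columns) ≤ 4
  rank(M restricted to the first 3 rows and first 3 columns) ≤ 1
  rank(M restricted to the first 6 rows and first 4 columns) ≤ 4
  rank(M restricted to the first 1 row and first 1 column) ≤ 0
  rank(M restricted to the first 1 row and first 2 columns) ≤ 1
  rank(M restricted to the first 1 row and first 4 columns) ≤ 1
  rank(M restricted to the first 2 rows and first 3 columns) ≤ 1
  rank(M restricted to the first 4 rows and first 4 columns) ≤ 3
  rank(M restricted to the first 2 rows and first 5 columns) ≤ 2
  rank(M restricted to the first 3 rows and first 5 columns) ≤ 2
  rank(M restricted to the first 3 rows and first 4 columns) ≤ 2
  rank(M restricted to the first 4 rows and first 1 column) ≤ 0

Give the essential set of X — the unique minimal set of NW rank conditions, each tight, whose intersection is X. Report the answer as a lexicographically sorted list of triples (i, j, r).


Rank table r_w(6×6) implied by the 19 constraints:

  0 0 1 1 1 1
  0 0 1 2 2 2
  0 0 1 2 2 3
  0 1 2 3 3 4
  1 2 3 4 4 5
  1 2 3 4 5 6

second differences of R give the permutation w = (3, 4, 6, 2, 1, 5).

ℓ(w)=8; the 3 essential cells (i,j,r):

[(3, 2, 0), (3, 5, 2), (4, 1, 0)]


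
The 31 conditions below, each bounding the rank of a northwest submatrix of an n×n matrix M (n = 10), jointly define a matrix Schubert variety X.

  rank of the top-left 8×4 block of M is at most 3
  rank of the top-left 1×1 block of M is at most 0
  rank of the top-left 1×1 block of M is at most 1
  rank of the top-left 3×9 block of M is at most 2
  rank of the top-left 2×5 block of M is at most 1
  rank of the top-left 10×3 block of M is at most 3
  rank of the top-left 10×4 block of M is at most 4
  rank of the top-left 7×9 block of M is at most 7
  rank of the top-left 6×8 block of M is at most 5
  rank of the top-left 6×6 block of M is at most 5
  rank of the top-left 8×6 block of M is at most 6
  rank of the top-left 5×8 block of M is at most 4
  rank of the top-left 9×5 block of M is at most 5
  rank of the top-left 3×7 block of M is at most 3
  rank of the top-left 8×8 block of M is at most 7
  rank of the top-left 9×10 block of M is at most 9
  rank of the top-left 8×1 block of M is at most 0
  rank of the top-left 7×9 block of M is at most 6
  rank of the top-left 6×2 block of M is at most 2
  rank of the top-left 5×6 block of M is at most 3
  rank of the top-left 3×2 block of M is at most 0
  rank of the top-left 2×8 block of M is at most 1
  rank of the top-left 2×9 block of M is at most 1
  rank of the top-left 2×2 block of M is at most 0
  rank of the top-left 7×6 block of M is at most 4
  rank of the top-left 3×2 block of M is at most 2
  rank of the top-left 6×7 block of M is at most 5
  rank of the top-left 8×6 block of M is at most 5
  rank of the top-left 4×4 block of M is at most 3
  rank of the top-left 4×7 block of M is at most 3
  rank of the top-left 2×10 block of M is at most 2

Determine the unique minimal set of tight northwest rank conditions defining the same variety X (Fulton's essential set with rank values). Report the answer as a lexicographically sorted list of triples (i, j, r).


The tightest implied rank at each (i,j), from the 31 conditions:

  i=1: 0  0  1  1  1  1  1  1  1  1
  i=2: 0  0  1  1  1  1  1  1  1  2
  i=3: 0  0  1  2  2  2  2  2  2  3
  i=4: 0  1  2  3  3  3  3  3  3  4
  i=5: 0  1  2  3  3  3  4  4  4  5
  i=6: 0  1  2  3  4  4  5  5  5  6
  i=7: 0  1  2  3  4  4  5  6  6  7
  i=8: 0  1  2  3  4  5  6  7  7  8
  i=9: 1  2  3  4  5  6  7  8  8  9
  i=10: 1  2  3  4  5  6  7  8  9  10

so w = (3, 10, 4, 2, 7, 5, 8, 6, 1, 9).

Rothe diagram D(w) (20 cells), 5 SE-corners (essential conditions):

[(2, 9, 1), (3, 2, 0), (5, 6, 3), (7, 6, 4), (8, 1, 0)]
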